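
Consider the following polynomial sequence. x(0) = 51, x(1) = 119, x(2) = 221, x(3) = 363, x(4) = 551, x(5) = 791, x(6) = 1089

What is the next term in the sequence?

68 , 102 , 142 , 188 , 240 , 298
34 , 40 , 46 , 52 , 58
6 , 6 , 6 , 6
Third differences constant at 6.
58 + 6 = 64;  298 + 64 = 362;  1089 + 362 = 1451

1451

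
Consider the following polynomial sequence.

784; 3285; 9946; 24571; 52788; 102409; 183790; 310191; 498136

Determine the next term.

767773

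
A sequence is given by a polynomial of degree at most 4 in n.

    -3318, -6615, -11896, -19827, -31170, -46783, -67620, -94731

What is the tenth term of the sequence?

D1: -3297, -5281, -7931, -11343, -15613, -20837, -27111
D2: -1984, -2650, -3412, -4270, -5224, -6274
D3: -666, -762, -858, -954, -1050
D4: -96, -96, -96, -96
The fourth differences are constant (-96).
-1050 − 96 = -1146;  -6274 − 1146 = -7420;  -27111 − 7420 = -34531;  -94731 − 34531 = -129262
-1146 − 96 = -1242;  -7420 − 1242 = -8662;  -34531 − 8662 = -43193;  -129262 − 43193 = -172455

-172455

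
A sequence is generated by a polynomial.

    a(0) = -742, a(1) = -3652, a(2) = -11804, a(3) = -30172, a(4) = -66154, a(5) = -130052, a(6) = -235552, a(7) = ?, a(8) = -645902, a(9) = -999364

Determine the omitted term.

-400204

Using the first 7 terms:
First differences: -2910  -8152  -18368  -35982  -63898  -105500
Second differences: -5242  -10216  -17614  -27916  -41602
Third differences: -4974  -7398  -10302  -13686
Fourth differences: -2424  -2904  -3384
Fifth differences: -480  -480
Constant fifth difference = -480.
Extend forward: -3384 − 480 = -3864;  -13686 − 3864 = -17550;  -41602 − 17550 = -59152;  -105500 − 59152 = -164652;  -235552 − 164652 = -400204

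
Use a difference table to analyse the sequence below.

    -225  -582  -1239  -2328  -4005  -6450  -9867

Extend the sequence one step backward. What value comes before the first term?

-60

D1: -357  -657  -1089  -1677  -2445  -3417
D2: -300  -432  -588  -768  -972
D3: -132  -156  -180  -204
D4: -24  -24  -24
The fourth differences are constant at -24.
Work back: -132 + 24 = -108;  -300 + 108 = -192;  -357 + 192 = -165;  -225 + 165 = -60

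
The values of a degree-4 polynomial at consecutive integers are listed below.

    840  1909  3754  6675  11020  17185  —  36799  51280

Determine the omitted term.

Using the first 6 terms:
1069  1845  2921  4345  6165
776  1076  1424  1820
300  348  396
48  48
Constant fourth difference = 48.
Extend forward: 396 + 48 = 444;  1820 + 444 = 2264;  6165 + 2264 = 8429;  17185 + 8429 = 25614

25614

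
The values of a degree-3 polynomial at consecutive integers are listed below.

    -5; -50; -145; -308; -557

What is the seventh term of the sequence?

Δ: -45, -95, -163, -249
Δ²: -50, -68, -86
Δ³: -18, -18
Constant third difference = -18, so extend:
-86 − 18 = -104;  -249 − 104 = -353;  -557 − 353 = -910
-104 − 18 = -122;  -353 − 122 = -475;  -910 − 475 = -1385

-1385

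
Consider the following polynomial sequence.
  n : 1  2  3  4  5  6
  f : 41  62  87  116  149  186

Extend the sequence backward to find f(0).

21  25  29  33  37
4  4  4  4
The second differences are constant at 4.
Work back: 21 − 4 = 17;  41 − 17 = 24

24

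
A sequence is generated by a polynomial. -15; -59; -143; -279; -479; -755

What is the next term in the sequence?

-1119

First differences: -44, -84, -136, -200, -276
Second differences: -40, -52, -64, -76
Third differences: -12, -12, -12
Constant third difference = -12, so extend:
-76 − 12 = -88;  -276 − 88 = -364;  -755 − 364 = -1119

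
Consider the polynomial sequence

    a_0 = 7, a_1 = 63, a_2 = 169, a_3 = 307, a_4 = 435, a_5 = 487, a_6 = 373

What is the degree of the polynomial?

Δ: 56, 106, 138, 128, 52, -114
Δ²: 50, 32, -10, -76, -166
Δ³: -18, -42, -66, -90
Δ⁴: -24, -24, -24
The fourth differences are constant, so the polynomial has degree 4.

4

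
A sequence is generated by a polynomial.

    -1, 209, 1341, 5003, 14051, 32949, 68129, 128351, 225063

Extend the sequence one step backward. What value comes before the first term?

D1: 210  1132  3662  9048  18898  35180  60222  96712
D2: 922  2530  5386  9850  16282  25042  36490
D3: 1608  2856  4464  6432  8760  11448
D4: 1248  1608  1968  2328  2688
D5: 360  360  360  360
The fifth differences are constant at 360.
Work back: 1248 − 360 = 888;  1608 − 888 = 720;  922 − 720 = 202;  210 − 202 = 8;  -1 − 8 = -9

-9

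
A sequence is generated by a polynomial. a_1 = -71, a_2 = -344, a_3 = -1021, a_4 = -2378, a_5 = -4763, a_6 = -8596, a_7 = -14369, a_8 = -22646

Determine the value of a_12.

Δ: -273, -677, -1357, -2385, -3833, -5773, -8277
Δ²: -404, -680, -1028, -1448, -1940, -2504
Δ³: -276, -348, -420, -492, -564
Δ⁴: -72, -72, -72, -72
Constant fourth difference = -72, so extend:
-564 − 72 = -636;  -2504 − 636 = -3140;  -8277 − 3140 = -11417;  -22646 − 11417 = -34063
-636 − 72 = -708;  -3140 − 708 = -3848;  -11417 − 3848 = -15265;  -34063 − 15265 = -49328
-708 − 72 = -780;  -3848 − 780 = -4628;  -15265 − 4628 = -19893;  -49328 − 19893 = -69221
-780 − 72 = -852;  -4628 − 852 = -5480;  -19893 − 5480 = -25373;  -69221 − 25373 = -94594

-94594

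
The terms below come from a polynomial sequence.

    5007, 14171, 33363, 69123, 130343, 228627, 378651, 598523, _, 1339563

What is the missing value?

910143

Using the first 8 terms:
Δ: 9164  19192  35760  61220  98284  150024  219872
Δ²: 10028  16568  25460  37064  51740  69848
Δ³: 6540  8892  11604  14676  18108
Δ⁴: 2352  2712  3072  3432
Δ⁵: 360  360  360
Constant fifth difference = 360.
Extend forward: 3432 + 360 = 3792;  18108 + 3792 = 21900;  69848 + 21900 = 91748;  219872 + 91748 = 311620;  598523 + 311620 = 910143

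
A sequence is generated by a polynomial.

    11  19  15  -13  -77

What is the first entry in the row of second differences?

-12

D1: 8, -4, -28, -64
D2: -12, -24, -36
D3: -12, -12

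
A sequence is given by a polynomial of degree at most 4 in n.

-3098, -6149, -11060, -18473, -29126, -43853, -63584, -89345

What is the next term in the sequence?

-122258

Δ: -3051, -4911, -7413, -10653, -14727, -19731, -25761
Δ²: -1860, -2502, -3240, -4074, -5004, -6030
Δ³: -642, -738, -834, -930, -1026
Δ⁴: -96, -96, -96, -96
Constant fourth difference = -96, so extend:
-1026 − 96 = -1122;  -6030 − 1122 = -7152;  -25761 − 7152 = -32913;  -89345 − 32913 = -122258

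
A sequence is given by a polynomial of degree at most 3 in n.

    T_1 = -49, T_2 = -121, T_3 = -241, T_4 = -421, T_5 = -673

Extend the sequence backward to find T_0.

-13

First differences: -72, -120, -180, -252
Second differences: -48, -60, -72
Third differences: -12, -12
The third differences are constant at -12.
Work back: -48 + 12 = -36;  -72 + 36 = -36;  -49 + 36 = -13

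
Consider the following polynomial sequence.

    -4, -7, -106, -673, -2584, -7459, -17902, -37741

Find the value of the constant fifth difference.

Δ: -3, -99, -567, -1911, -4875, -10443, -19839
Δ²: -96, -468, -1344, -2964, -5568, -9396
Δ³: -372, -876, -1620, -2604, -3828
Δ⁴: -504, -744, -984, -1224
Δ⁵: -240, -240, -240

-240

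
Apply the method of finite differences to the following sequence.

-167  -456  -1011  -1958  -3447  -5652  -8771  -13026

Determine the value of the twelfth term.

-46686

-289  -555  -947  -1489  -2205  -3119  -4255
-266  -392  -542  -716  -914  -1136
-126  -150  -174  -198  -222
-24  -24  -24  -24
Fourth differences constant at -24.
-222 − 24 = -246;  -1136 − 246 = -1382;  -4255 − 1382 = -5637;  -13026 − 5637 = -18663
-246 − 24 = -270;  -1382 − 270 = -1652;  -5637 − 1652 = -7289;  -18663 − 7289 = -25952
-270 − 24 = -294;  -1652 − 294 = -1946;  -7289 − 1946 = -9235;  -25952 − 9235 = -35187
-294 − 24 = -318;  -1946 − 318 = -2264;  -9235 − 2264 = -11499;  -35187 − 11499 = -46686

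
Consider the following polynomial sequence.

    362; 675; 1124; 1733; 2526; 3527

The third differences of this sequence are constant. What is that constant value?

24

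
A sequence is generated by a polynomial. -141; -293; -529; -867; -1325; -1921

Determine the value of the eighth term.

Δ: -152, -236, -338, -458, -596
Δ²: -84, -102, -120, -138
Δ³: -18, -18, -18
The third differences are constant (-18).
-138 − 18 = -156;  -596 − 156 = -752;  -1921 − 752 = -2673
-156 − 18 = -174;  -752 − 174 = -926;  -2673 − 926 = -3599

-3599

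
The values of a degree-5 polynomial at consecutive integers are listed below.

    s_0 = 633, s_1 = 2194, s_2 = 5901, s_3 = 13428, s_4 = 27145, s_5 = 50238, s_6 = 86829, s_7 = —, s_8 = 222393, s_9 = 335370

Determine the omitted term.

142096

Using the first 7 terms:
Δ: 1561, 3707, 7527, 13717, 23093, 36591
Δ²: 2146, 3820, 6190, 9376, 13498
Δ³: 1674, 2370, 3186, 4122
Δ⁴: 696, 816, 936
Δ⁵: 120, 120
Constant fifth difference = 120.
Extend forward: 936 + 120 = 1056;  4122 + 1056 = 5178;  13498 + 5178 = 18676;  36591 + 18676 = 55267;  86829 + 55267 = 142096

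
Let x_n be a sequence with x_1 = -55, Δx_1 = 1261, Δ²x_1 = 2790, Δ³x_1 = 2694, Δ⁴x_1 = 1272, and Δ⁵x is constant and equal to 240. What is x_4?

Build the table forward from the leading diagonal:
D5: 240, 240, 240, 240
D4: 1272, 1512, 1752, 1992
D3: 2694, 3966, 5478, 7230
D2: 2790, 5484, 9450, 14928
D1: 1261, 4051, 9535, 18985
x: -55, 1206, 5257, 14792

14792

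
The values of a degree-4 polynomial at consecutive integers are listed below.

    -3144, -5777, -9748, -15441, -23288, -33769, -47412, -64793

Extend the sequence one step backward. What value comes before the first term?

-1513

First differences: -2633  -3971  -5693  -7847  -10481  -13643  -17381
Second differences: -1338  -1722  -2154  -2634  -3162  -3738
Third differences: -384  -432  -480  -528  -576
Fourth differences: -48  -48  -48  -48
The fourth differences are constant at -48.
Work back: -384 + 48 = -336;  -1338 + 336 = -1002;  -2633 + 1002 = -1631;  -3144 + 1631 = -1513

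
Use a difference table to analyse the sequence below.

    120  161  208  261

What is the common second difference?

6

D1: 41, 47, 53
D2: 6, 6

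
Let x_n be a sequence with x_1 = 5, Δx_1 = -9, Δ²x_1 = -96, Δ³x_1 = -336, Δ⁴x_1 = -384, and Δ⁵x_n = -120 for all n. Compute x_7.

-14689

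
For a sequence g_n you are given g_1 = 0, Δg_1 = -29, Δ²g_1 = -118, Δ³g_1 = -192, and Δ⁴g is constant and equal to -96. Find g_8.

Build the table forward from the leading diagonal:
D4: -96, -96, -96, -96, -96, -96, -96, -96
D3: -192, -288, -384, -480, -576, -672, -768, -864
D2: -118, -310, -598, -982, -1462, -2038, -2710, -3478
D1: -29, -147, -457, -1055, -2037, -3499, -5537, -8247
g: 0, -29, -176, -633, -1688, -3725, -7224, -12761

-12761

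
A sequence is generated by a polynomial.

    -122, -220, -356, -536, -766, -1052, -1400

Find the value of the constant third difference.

-6

Δ: -98, -136, -180, -230, -286, -348
Δ²: -38, -44, -50, -56, -62
Δ³: -6, -6, -6, -6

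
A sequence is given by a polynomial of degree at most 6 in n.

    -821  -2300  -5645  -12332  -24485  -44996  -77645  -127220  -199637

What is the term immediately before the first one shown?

First differences: -1479, -3345, -6687, -12153, -20511, -32649, -49575, -72417
Second differences: -1866, -3342, -5466, -8358, -12138, -16926, -22842
Third differences: -1476, -2124, -2892, -3780, -4788, -5916
Fourth differences: -648, -768, -888, -1008, -1128
Fifth differences: -120, -120, -120, -120
The fifth differences are constant at -120.
Work back: -648 + 120 = -528;  -1476 + 528 = -948;  -1866 + 948 = -918;  -1479 + 918 = -561;  -821 + 561 = -260

-260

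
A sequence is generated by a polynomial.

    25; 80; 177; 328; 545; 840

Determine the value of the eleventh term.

3905

Δ: 55, 97, 151, 217, 295
Δ²: 42, 54, 66, 78
Δ³: 12, 12, 12
Third differences constant at 12.
78 + 12 = 90;  295 + 90 = 385;  840 + 385 = 1225
90 + 12 = 102;  385 + 102 = 487;  1225 + 487 = 1712
102 + 12 = 114;  487 + 114 = 601;  1712 + 601 = 2313
114 + 12 = 126;  601 + 126 = 727;  2313 + 727 = 3040
126 + 12 = 138;  727 + 138 = 865;  3040 + 865 = 3905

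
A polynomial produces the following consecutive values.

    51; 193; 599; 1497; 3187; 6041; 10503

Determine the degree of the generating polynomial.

D1: 142, 406, 898, 1690, 2854, 4462
D2: 264, 492, 792, 1164, 1608
D3: 228, 300, 372, 444
D4: 72, 72, 72
The fourth differences are constant, so the polynomial has degree 4.

4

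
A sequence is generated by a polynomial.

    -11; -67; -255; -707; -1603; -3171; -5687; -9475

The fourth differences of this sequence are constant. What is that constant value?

-48

First differences: -56, -188, -452, -896, -1568, -2516, -3788
Second differences: -132, -264, -444, -672, -948, -1272
Third differences: -132, -180, -228, -276, -324
Fourth differences: -48, -48, -48, -48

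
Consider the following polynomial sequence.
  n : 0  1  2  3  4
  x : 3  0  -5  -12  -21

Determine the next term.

-32

First differences: -3, -5, -7, -9
Second differences: -2, -2, -2
Second differences constant at -2.
-9 − 2 = -11;  -21 − 11 = -32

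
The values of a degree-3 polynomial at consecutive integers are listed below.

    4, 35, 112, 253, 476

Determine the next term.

D1: 31, 77, 141, 223
D2: 46, 64, 82
D3: 18, 18
Third differences constant at 18.
82 + 18 = 100;  223 + 100 = 323;  476 + 323 = 799

799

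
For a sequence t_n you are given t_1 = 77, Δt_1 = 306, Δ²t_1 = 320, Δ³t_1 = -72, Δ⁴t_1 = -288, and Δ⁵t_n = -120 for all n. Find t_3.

1009

Build the table forward from the leading diagonal:
Fifth differences: -120, -120, -120
Fourth differences: -288, -408, -528
Third differences: -72, -360, -768
Second differences: 320, 248, -112
First differences: 306, 626, 874
t: 77, 383, 1009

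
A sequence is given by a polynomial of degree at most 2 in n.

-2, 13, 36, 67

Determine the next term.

106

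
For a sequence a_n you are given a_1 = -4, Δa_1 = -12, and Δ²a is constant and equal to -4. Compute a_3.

-32

Build the table forward from the leading diagonal:
D2: -4  -4  -4
D1: -12  -16  -20
a: -4  -16  -32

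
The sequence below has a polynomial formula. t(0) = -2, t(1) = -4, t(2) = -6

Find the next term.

-8

D1: -2  -2
First differences constant at -2.
-6 − 2 = -8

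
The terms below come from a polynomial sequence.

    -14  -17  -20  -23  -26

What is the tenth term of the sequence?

-3  -3  -3  -3
Constant first difference = -3, so extend:
-26 − 3 = -29
-29 − 3 = -32
-32 − 3 = -35
-35 − 3 = -38
-38 − 3 = -41

-41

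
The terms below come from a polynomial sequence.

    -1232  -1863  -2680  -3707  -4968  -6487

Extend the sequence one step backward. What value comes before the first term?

-763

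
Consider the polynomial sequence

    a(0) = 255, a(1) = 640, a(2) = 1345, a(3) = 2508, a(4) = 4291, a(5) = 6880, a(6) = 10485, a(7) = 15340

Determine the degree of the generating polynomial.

385, 705, 1163, 1783, 2589, 3605, 4855
320, 458, 620, 806, 1016, 1250
138, 162, 186, 210, 234
24, 24, 24, 24
The fourth differences are constant, so the polynomial has degree 4.

4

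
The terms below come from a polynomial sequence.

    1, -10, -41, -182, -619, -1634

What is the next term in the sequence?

First differences: -11, -31, -141, -437, -1015
Second differences: -20, -110, -296, -578
Third differences: -90, -186, -282
Fourth differences: -96, -96
Fourth differences constant at -96.
-282 − 96 = -378;  -578 − 378 = -956;  -1015 − 956 = -1971;  -1634 − 1971 = -3605

-3605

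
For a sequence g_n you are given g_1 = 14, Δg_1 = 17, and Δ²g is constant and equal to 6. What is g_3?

Build the table forward from the leading diagonal:
Δ²: 6, 6, 6
Δ: 17, 23, 29
g: 14, 31, 54

54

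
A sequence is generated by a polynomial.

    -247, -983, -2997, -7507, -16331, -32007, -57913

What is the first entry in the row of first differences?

-736

Δ: -736, -2014, -4510, -8824, -15676, -25906
Δ²: -1278, -2496, -4314, -6852, -10230
Δ³: -1218, -1818, -2538, -3378
Δ⁴: -600, -720, -840
Δ⁵: -120, -120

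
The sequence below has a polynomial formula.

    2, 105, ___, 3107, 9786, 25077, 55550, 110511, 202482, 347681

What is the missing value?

Using the last 7 terms:
Δ: 6679, 15291, 30473, 54961, 91971, 145199
Δ²: 8612, 15182, 24488, 37010, 53228
Δ³: 6570, 9306, 12522, 16218
Δ⁴: 2736, 3216, 3696
Δ⁵: 480, 480
Constant fifth difference = 480.
Extend backward: 2736 − 480 = 2256;  6570 − 2256 = 4314;  8612 − 4314 = 4298;  6679 − 4298 = 2381;  3107 − 2381 = 726

726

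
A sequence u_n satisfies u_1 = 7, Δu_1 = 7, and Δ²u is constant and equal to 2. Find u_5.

47

Build the table forward from the leading diagonal:
Second differences: 2  2  2  2  2
First differences: 7  9  11  13  15
u: 7  14  23  34  47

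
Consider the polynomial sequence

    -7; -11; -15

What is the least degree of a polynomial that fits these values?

1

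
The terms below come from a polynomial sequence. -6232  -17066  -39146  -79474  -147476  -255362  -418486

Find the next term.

-655706

Δ: -10834, -22080, -40328, -68002, -107886, -163124
Δ²: -11246, -18248, -27674, -39884, -55238
Δ³: -7002, -9426, -12210, -15354
Δ⁴: -2424, -2784, -3144
Δ⁵: -360, -360
Fifth differences constant at -360.
-3144 − 360 = -3504;  -15354 − 3504 = -18858;  -55238 − 18858 = -74096;  -163124 − 74096 = -237220;  -418486 − 237220 = -655706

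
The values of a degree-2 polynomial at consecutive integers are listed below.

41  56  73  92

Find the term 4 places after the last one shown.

188

First differences: 15, 17, 19
Second differences: 2, 2
Constant second difference = 2, so extend:
19 + 2 = 21;  92 + 21 = 113
21 + 2 = 23;  113 + 23 = 136
23 + 2 = 25;  136 + 25 = 161
25 + 2 = 27;  161 + 27 = 188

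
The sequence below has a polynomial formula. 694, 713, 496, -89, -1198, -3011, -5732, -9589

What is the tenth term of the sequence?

-21743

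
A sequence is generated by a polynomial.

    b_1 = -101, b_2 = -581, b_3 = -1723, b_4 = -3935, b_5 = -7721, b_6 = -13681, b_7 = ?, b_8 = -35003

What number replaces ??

-22511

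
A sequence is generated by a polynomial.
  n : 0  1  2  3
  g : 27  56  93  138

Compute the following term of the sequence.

191

Δ: 29  37  45
Δ²: 8  8
Second differences constant at 8.
45 + 8 = 53;  138 + 53 = 191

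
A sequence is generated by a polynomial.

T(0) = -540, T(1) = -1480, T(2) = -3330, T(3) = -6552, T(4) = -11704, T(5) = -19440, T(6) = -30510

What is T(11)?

-168840

Δ: -940, -1850, -3222, -5152, -7736, -11070
Δ²: -910, -1372, -1930, -2584, -3334
Δ³: -462, -558, -654, -750
Δ⁴: -96, -96, -96
The fourth differences are constant (-96).
-750 − 96 = -846;  -3334 − 846 = -4180;  -11070 − 4180 = -15250;  -30510 − 15250 = -45760
-846 − 96 = -942;  -4180 − 942 = -5122;  -15250 − 5122 = -20372;  -45760 − 20372 = -66132
-942 − 96 = -1038;  -5122 − 1038 = -6160;  -20372 − 6160 = -26532;  -66132 − 26532 = -92664
-1038 − 96 = -1134;  -6160 − 1134 = -7294;  -26532 − 7294 = -33826;  -92664 − 33826 = -126490
-1134 − 96 = -1230;  -7294 − 1230 = -8524;  -33826 − 8524 = -42350;  -126490 − 42350 = -168840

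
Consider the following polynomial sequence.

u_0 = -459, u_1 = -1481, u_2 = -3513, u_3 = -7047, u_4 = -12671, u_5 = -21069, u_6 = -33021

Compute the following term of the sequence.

First differences: -1022 , -2032 , -3534 , -5624 , -8398 , -11952
Second differences: -1010 , -1502 , -2090 , -2774 , -3554
Third differences: -492 , -588 , -684 , -780
Fourth differences: -96 , -96 , -96
Fourth differences constant at -96.
-780 − 96 = -876;  -3554 − 876 = -4430;  -11952 − 4430 = -16382;  -33021 − 16382 = -49403

-49403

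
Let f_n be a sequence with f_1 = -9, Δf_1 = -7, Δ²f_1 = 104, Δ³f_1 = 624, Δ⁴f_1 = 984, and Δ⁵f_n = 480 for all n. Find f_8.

Build the table forward from the leading diagonal:
Fifth differences: 480  480  480  480  480  480  480  480
Fourth differences: 984  1464  1944  2424  2904  3384  3864  4344
Third differences: 624  1608  3072  5016  7440  10344  13728  17592
Second differences: 104  728  2336  5408  10424  17864  28208  41936
First differences: -7  97  825  3161  8569  18993  36857  65065
f: -9  -16  81  906  4067  12636  31629  68486

68486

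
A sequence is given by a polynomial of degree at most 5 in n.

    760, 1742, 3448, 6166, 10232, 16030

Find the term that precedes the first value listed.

262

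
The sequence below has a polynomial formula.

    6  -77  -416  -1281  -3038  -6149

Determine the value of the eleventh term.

-83, -339, -865, -1757, -3111
-256, -526, -892, -1354
-270, -366, -462
-96, -96
The fourth differences are constant (-96).
-462 − 96 = -558;  -1354 − 558 = -1912;  -3111 − 1912 = -5023;  -6149 − 5023 = -11172
-558 − 96 = -654;  -1912 − 654 = -2566;  -5023 − 2566 = -7589;  -11172 − 7589 = -18761
-654 − 96 = -750;  -2566 − 750 = -3316;  -7589 − 3316 = -10905;  -18761 − 10905 = -29666
-750 − 96 = -846;  -3316 − 846 = -4162;  -10905 − 4162 = -15067;  -29666 − 15067 = -44733
-846 − 96 = -942;  -4162 − 942 = -5104;  -15067 − 5104 = -20171;  -44733 − 20171 = -64904

-64904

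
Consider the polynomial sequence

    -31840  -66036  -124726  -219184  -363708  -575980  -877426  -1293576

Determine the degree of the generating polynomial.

Δ: -34196, -58690, -94458, -144524, -212272, -301446, -416150
Δ²: -24494, -35768, -50066, -67748, -89174, -114704
Δ³: -11274, -14298, -17682, -21426, -25530
Δ⁴: -3024, -3384, -3744, -4104
Δ⁵: -360, -360, -360
The fifth differences are constant, so the polynomial has degree 5.

5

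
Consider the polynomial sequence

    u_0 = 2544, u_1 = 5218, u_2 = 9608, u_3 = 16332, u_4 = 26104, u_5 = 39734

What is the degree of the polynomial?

4

First differences: 2674, 4390, 6724, 9772, 13630
Second differences: 1716, 2334, 3048, 3858
Third differences: 618, 714, 810
Fourth differences: 96, 96
The fourth differences are constant, so the polynomial has degree 4.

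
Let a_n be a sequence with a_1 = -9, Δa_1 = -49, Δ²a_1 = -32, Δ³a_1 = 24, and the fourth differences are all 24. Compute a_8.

656

Build the table forward from the leading diagonal:
Fourth differences: 24  24  24  24  24  24  24  24
Third differences: 24  48  72  96  120  144  168  192
Second differences: -32  -8  40  112  208  328  472  640
First differences: -49  -81  -89  -49  63  271  599  1071
a: -9  -58  -139  -228  -277  -214  57  656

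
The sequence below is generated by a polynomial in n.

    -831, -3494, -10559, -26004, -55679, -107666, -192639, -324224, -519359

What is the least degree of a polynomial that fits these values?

-2663, -7065, -15445, -29675, -51987, -84973, -131585, -195135
-4402, -8380, -14230, -22312, -32986, -46612, -63550
-3978, -5850, -8082, -10674, -13626, -16938
-1872, -2232, -2592, -2952, -3312
-360, -360, -360, -360
The fifth differences are constant, so the polynomial has degree 5.

5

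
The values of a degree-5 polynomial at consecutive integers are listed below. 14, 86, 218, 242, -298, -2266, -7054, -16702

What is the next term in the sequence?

Δ: 72  132  24  -540  -1968  -4788  -9648
Δ²: 60  -108  -564  -1428  -2820  -4860
Δ³: -168  -456  -864  -1392  -2040
Δ⁴: -288  -408  -528  -648
Δ⁵: -120  -120  -120
The fifth differences are constant (-120).
-648 − 120 = -768;  -2040 − 768 = -2808;  -4860 − 2808 = -7668;  -9648 − 7668 = -17316;  -16702 − 17316 = -34018

-34018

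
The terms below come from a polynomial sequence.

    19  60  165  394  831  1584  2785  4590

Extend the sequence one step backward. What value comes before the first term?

D1: 41  105  229  437  753  1201  1805
D2: 64  124  208  316  448  604
D3: 60  84  108  132  156
D4: 24  24  24  24
The fourth differences are constant at 24.
Work back: 60 − 24 = 36;  64 − 36 = 28;  41 − 28 = 13;  19 − 13 = 6

6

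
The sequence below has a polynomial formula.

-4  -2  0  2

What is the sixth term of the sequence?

First differences: 2, 2, 2
The first differences are constant (2).
2 + 2 = 4
4 + 2 = 6

6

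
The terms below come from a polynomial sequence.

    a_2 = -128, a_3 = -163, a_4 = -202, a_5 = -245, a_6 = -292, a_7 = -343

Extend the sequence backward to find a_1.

-97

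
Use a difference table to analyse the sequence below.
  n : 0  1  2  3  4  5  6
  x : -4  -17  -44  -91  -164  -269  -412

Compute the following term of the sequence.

-599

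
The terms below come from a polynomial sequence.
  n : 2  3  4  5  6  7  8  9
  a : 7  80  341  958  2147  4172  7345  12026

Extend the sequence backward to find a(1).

2

73, 261, 617, 1189, 2025, 3173, 4681
188, 356, 572, 836, 1148, 1508
168, 216, 264, 312, 360
48, 48, 48, 48
The fourth differences are constant at 48.
Work back: 168 − 48 = 120;  188 − 120 = 68;  73 − 68 = 5;  7 − 5 = 2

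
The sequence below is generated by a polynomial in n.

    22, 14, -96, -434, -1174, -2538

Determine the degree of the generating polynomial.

4

First differences: -8, -110, -338, -740, -1364
Second differences: -102, -228, -402, -624
Third differences: -126, -174, -222
Fourth differences: -48, -48
The fourth differences are constant, so the polynomial has degree 4.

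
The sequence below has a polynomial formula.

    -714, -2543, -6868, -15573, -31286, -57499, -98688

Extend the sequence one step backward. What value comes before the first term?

-121

First differences: -1829, -4325, -8705, -15713, -26213, -41189
Second differences: -2496, -4380, -7008, -10500, -14976
Third differences: -1884, -2628, -3492, -4476
Fourth differences: -744, -864, -984
Fifth differences: -120, -120
The fifth differences are constant at -120.
Work back: -744 + 120 = -624;  -1884 + 624 = -1260;  -2496 + 1260 = -1236;  -1829 + 1236 = -593;  -714 + 593 = -121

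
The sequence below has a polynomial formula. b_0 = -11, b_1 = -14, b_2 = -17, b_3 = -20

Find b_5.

-26

-3  -3  -3
Constant first difference = -3, so extend:
-20 − 3 = -23
-23 − 3 = -26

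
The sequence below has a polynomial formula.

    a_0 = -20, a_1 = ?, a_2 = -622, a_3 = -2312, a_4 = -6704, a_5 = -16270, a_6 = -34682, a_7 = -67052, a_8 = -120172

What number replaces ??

Using the last 7 terms:
-1690, -4392, -9566, -18412, -32370, -53120
-2702, -5174, -8846, -13958, -20750
-2472, -3672, -5112, -6792
-1200, -1440, -1680
-240, -240
Constant fifth difference = -240.
Extend backward: -1200 + 240 = -960;  -2472 + 960 = -1512;  -2702 + 1512 = -1190;  -1690 + 1190 = -500;  -622 + 500 = -122

-122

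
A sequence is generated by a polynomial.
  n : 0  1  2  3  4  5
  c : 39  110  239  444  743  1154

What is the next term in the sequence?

71, 129, 205, 299, 411
58, 76, 94, 112
18, 18, 18
Third differences constant at 18.
112 + 18 = 130;  411 + 130 = 541;  1154 + 541 = 1695

1695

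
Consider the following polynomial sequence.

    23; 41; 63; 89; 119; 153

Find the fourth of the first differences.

Δ: 18, 22, 26, 30, 34
Δ²: 4, 4, 4, 4

30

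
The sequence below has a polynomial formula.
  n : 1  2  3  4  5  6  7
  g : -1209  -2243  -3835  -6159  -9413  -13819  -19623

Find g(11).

-62579

D1: -1034, -1592, -2324, -3254, -4406, -5804
D2: -558, -732, -930, -1152, -1398
D3: -174, -198, -222, -246
D4: -24, -24, -24
Fourth differences constant at -24.
-246 − 24 = -270;  -1398 − 270 = -1668;  -5804 − 1668 = -7472;  -19623 − 7472 = -27095
-270 − 24 = -294;  -1668 − 294 = -1962;  -7472 − 1962 = -9434;  -27095 − 9434 = -36529
-294 − 24 = -318;  -1962 − 318 = -2280;  -9434 − 2280 = -11714;  -36529 − 11714 = -48243
-318 − 24 = -342;  -2280 − 342 = -2622;  -11714 − 2622 = -14336;  -48243 − 14336 = -62579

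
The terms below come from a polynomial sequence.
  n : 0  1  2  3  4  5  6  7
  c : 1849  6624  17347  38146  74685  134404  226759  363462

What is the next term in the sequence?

4775  10723  20799  36539  59719  92355  136703
5948  10076  15740  23180  32636  44348
4128  5664  7440  9456  11712
1536  1776  2016  2256
240  240  240
Fifth differences constant at 240.
2256 + 240 = 2496;  11712 + 2496 = 14208;  44348 + 14208 = 58556;  136703 + 58556 = 195259;  363462 + 195259 = 558721

558721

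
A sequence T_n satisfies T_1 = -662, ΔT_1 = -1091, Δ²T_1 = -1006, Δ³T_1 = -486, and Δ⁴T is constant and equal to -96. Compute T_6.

-21517

Build the table forward from the leading diagonal:
D4: -96, -96, -96, -96, -96, -96
D3: -486, -582, -678, -774, -870, -966
D2: -1006, -1492, -2074, -2752, -3526, -4396
D1: -1091, -2097, -3589, -5663, -8415, -11941
T: -662, -1753, -3850, -7439, -13102, -21517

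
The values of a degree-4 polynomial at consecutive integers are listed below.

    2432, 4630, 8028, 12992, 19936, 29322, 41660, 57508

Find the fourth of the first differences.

First differences: 2198, 3398, 4964, 6944, 9386, 12338, 15848
Second differences: 1200, 1566, 1980, 2442, 2952, 3510
Third differences: 366, 414, 462, 510, 558
Fourth differences: 48, 48, 48, 48

6944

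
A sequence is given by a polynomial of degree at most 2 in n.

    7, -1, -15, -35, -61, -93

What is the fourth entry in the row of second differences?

-6

Δ: -8, -14, -20, -26, -32
Δ²: -6, -6, -6, -6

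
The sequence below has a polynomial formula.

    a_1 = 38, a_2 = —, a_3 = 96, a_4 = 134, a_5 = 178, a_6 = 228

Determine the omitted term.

Using the last 4 terms:
38, 44, 50
6, 6
Constant second difference = 6.
Extend backward: 38 − 6 = 32;  96 − 32 = 64

64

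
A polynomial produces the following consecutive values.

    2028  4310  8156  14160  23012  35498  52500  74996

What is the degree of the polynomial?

4

First differences: 2282, 3846, 6004, 8852, 12486, 17002, 22496
Second differences: 1564, 2158, 2848, 3634, 4516, 5494
Third differences: 594, 690, 786, 882, 978
Fourth differences: 96, 96, 96, 96
The fourth differences are constant, so the polynomial has degree 4.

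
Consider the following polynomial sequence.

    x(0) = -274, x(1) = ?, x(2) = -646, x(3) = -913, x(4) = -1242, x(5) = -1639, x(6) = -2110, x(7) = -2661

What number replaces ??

-435

Using the last 6 terms:
-267  -329  -397  -471  -551
-62  -68  -74  -80
-6  -6  -6
Constant third difference = -6.
Extend backward: -62 + 6 = -56;  -267 + 56 = -211;  -646 + 211 = -435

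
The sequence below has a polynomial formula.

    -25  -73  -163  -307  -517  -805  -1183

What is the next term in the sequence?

First differences: -48, -90, -144, -210, -288, -378
Second differences: -42, -54, -66, -78, -90
Third differences: -12, -12, -12, -12
Third differences constant at -12.
-90 − 12 = -102;  -378 − 102 = -480;  -1183 − 480 = -1663

-1663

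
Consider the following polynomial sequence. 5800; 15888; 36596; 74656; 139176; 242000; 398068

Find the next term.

10088 , 20708 , 38060 , 64520 , 102824 , 156068
10620 , 17352 , 26460 , 38304 , 53244
6732 , 9108 , 11844 , 14940
2376 , 2736 , 3096
360 , 360
The fifth differences are constant (360).
3096 + 360 = 3456;  14940 + 3456 = 18396;  53244 + 18396 = 71640;  156068 + 71640 = 227708;  398068 + 227708 = 625776

625776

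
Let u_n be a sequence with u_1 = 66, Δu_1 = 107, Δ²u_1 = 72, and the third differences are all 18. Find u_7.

2148

Build the table forward from the leading diagonal:
Δ³: 18, 18, 18, 18, 18, 18, 18
Δ²: 72, 90, 108, 126, 144, 162, 180
Δ: 107, 179, 269, 377, 503, 647, 809
u: 66, 173, 352, 621, 998, 1501, 2148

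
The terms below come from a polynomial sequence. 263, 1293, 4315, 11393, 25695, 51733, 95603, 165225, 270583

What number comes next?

Δ: 1030 , 3022 , 7078 , 14302 , 26038 , 43870 , 69622 , 105358
Δ²: 1992 , 4056 , 7224 , 11736 , 17832 , 25752 , 35736
Δ³: 2064 , 3168 , 4512 , 6096 , 7920 , 9984
Δ⁴: 1104 , 1344 , 1584 , 1824 , 2064
Δ⁵: 240 , 240 , 240 , 240
Constant fifth difference = 240, so extend:
2064 + 240 = 2304;  9984 + 2304 = 12288;  35736 + 12288 = 48024;  105358 + 48024 = 153382;  270583 + 153382 = 423965

423965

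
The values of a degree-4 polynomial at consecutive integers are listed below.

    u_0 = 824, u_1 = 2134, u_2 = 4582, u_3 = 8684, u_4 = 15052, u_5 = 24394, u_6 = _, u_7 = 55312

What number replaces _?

Using the first 6 terms:
First differences: 1310, 2448, 4102, 6368, 9342
Second differences: 1138, 1654, 2266, 2974
Third differences: 516, 612, 708
Fourth differences: 96, 96
Constant fourth difference = 96.
Extend forward: 708 + 96 = 804;  2974 + 804 = 3778;  9342 + 3778 = 13120;  24394 + 13120 = 37514

37514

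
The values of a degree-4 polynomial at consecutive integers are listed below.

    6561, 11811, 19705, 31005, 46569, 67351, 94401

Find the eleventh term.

289641

First differences: 5250, 7894, 11300, 15564, 20782, 27050
Second differences: 2644, 3406, 4264, 5218, 6268
Third differences: 762, 858, 954, 1050
Fourth differences: 96, 96, 96
The fourth differences are constant (96).
1050 + 96 = 1146;  6268 + 1146 = 7414;  27050 + 7414 = 34464;  94401 + 34464 = 128865
1146 + 96 = 1242;  7414 + 1242 = 8656;  34464 + 8656 = 43120;  128865 + 43120 = 171985
1242 + 96 = 1338;  8656 + 1338 = 9994;  43120 + 9994 = 53114;  171985 + 53114 = 225099
1338 + 96 = 1434;  9994 + 1434 = 11428;  53114 + 11428 = 64542;  225099 + 64542 = 289641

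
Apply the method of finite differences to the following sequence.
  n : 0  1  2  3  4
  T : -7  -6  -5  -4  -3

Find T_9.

2

Δ: 1, 1, 1, 1
First differences constant at 1.
-3 + 1 = -2
-2 + 1 = -1
-1 + 1 = 0
0 + 1 = 1
1 + 1 = 2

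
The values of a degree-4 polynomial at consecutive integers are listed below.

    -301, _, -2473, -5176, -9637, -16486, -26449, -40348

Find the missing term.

-994

Using the last 6 terms:
First differences: -2703  -4461  -6849  -9963  -13899
Second differences: -1758  -2388  -3114  -3936
Third differences: -630  -726  -822
Fourth differences: -96  -96
Constant fourth difference = -96.
Extend backward: -630 + 96 = -534;  -1758 + 534 = -1224;  -2703 + 1224 = -1479;  -2473 + 1479 = -994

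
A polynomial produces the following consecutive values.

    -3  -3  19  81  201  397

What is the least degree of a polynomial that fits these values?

First differences: 0, 22, 62, 120, 196
Second differences: 22, 40, 58, 76
Third differences: 18, 18, 18
The third differences are constant, so the polynomial has degree 3.

3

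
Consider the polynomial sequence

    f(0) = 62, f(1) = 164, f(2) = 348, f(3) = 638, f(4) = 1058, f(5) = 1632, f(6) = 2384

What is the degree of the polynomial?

First differences: 102, 184, 290, 420, 574, 752
Second differences: 82, 106, 130, 154, 178
Third differences: 24, 24, 24, 24
The third differences are constant, so the polynomial has degree 3.

3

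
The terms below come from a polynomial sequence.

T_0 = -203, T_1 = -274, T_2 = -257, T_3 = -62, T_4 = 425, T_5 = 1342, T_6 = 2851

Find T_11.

26626

First differences: -71 , 17 , 195 , 487 , 917 , 1509
Second differences: 88 , 178 , 292 , 430 , 592
Third differences: 90 , 114 , 138 , 162
Fourth differences: 24 , 24 , 24
Fourth differences constant at 24.
162 + 24 = 186;  592 + 186 = 778;  1509 + 778 = 2287;  2851 + 2287 = 5138
186 + 24 = 210;  778 + 210 = 988;  2287 + 988 = 3275;  5138 + 3275 = 8413
210 + 24 = 234;  988 + 234 = 1222;  3275 + 1222 = 4497;  8413 + 4497 = 12910
234 + 24 = 258;  1222 + 258 = 1480;  4497 + 1480 = 5977;  12910 + 5977 = 18887
258 + 24 = 282;  1480 + 282 = 1762;  5977 + 1762 = 7739;  18887 + 7739 = 26626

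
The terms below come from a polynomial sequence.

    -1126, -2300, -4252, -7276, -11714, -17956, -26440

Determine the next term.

Δ: -1174  -1952  -3024  -4438  -6242  -8484
Δ²: -778  -1072  -1414  -1804  -2242
Δ³: -294  -342  -390  -438
Δ⁴: -48  -48  -48
The fourth differences are constant (-48).
-438 − 48 = -486;  -2242 − 486 = -2728;  -8484 − 2728 = -11212;  -26440 − 11212 = -37652

-37652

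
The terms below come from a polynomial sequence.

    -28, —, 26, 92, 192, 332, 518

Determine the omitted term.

-12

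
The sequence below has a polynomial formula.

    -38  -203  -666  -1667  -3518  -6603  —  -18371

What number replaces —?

Using the first 6 terms:
D1: -165, -463, -1001, -1851, -3085
D2: -298, -538, -850, -1234
D3: -240, -312, -384
D4: -72, -72
Constant fourth difference = -72.
Extend forward: -384 − 72 = -456;  -1234 − 456 = -1690;  -3085 − 1690 = -4775;  -6603 − 4775 = -11378

-11378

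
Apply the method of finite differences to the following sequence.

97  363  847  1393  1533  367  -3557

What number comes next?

First differences: 266  484  546  140  -1166  -3924
Second differences: 218  62  -406  -1306  -2758
Third differences: -156  -468  -900  -1452
Fourth differences: -312  -432  -552
Fifth differences: -120  -120
Fifth differences constant at -120.
-552 − 120 = -672;  -1452 − 672 = -2124;  -2758 − 2124 = -4882;  -3924 − 4882 = -8806;  -3557 − 8806 = -12363

-12363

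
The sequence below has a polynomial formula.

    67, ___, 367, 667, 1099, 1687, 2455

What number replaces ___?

Using the last 5 terms:
Δ: 300, 432, 588, 768
Δ²: 132, 156, 180
Δ³: 24, 24
Constant third difference = 24.
Extend backward: 132 − 24 = 108;  300 − 108 = 192;  367 − 192 = 175

175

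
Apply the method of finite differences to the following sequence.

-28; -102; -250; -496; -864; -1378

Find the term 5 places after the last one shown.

-6978

Δ: -74  -148  -246  -368  -514
Δ²: -74  -98  -122  -146
Δ³: -24  -24  -24
Third differences constant at -24.
-146 − 24 = -170;  -514 − 170 = -684;  -1378 − 684 = -2062
-170 − 24 = -194;  -684 − 194 = -878;  -2062 − 878 = -2940
-194 − 24 = -218;  -878 − 218 = -1096;  -2940 − 1096 = -4036
-218 − 24 = -242;  -1096 − 242 = -1338;  -4036 − 1338 = -5374
-242 − 24 = -266;  -1338 − 266 = -1604;  -5374 − 1604 = -6978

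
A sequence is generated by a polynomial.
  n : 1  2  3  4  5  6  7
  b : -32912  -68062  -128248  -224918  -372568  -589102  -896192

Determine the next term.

D1: -35150, -60186, -96670, -147650, -216534, -307090
D2: -25036, -36484, -50980, -68884, -90556
D3: -11448, -14496, -17904, -21672
D4: -3048, -3408, -3768
D5: -360, -360
The fifth differences are constant (-360).
-3768 − 360 = -4128;  -21672 − 4128 = -25800;  -90556 − 25800 = -116356;  -307090 − 116356 = -423446;  -896192 − 423446 = -1319638

-1319638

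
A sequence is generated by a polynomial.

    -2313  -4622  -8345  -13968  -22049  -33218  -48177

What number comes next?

-67700

First differences: -2309, -3723, -5623, -8081, -11169, -14959
Second differences: -1414, -1900, -2458, -3088, -3790
Third differences: -486, -558, -630, -702
Fourth differences: -72, -72, -72
Fourth differences constant at -72.
-702 − 72 = -774;  -3790 − 774 = -4564;  -14959 − 4564 = -19523;  -48177 − 19523 = -67700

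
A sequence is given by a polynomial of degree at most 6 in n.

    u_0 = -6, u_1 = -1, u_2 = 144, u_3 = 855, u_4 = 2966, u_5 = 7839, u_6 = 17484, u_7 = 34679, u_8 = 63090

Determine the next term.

D1: 5  145  711  2111  4873  9645  17195  28411
D2: 140  566  1400  2762  4772  7550  11216
D3: 426  834  1362  2010  2778  3666
D4: 408  528  648  768  888
D5: 120  120  120  120
Constant fifth difference = 120, so extend:
888 + 120 = 1008;  3666 + 1008 = 4674;  11216 + 4674 = 15890;  28411 + 15890 = 44301;  63090 + 44301 = 107391

107391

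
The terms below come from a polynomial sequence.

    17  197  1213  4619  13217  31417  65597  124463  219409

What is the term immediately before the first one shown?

Δ: 180  1016  3406  8598  18200  34180  58866  94946
Δ²: 836  2390  5192  9602  15980  24686  36080
Δ³: 1554  2802  4410  6378  8706  11394
Δ⁴: 1248  1608  1968  2328  2688
Δ⁵: 360  360  360  360
The fifth differences are constant at 360.
Work back: 1248 − 360 = 888;  1554 − 888 = 666;  836 − 666 = 170;  180 − 170 = 10;  17 − 10 = 7

7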